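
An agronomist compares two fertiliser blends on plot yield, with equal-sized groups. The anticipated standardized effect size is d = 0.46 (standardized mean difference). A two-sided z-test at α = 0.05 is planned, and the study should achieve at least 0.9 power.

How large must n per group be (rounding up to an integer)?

For power 0.9 need Φ(δ − z_{0.025}) = 0.9, so δ = z_{0.025} + z_{0.10} = 1.960 + 1.282 = 3.242.
(Ignoring the negligible lower-tail rejection probability gives the usual closed-form inversion.)
δ = d·√(n/2) ⇒ n = 2(δ/d)² = 2 × (3.242 / 0.46)² = 99.31.
Rounding up, n = 100 per group.

n = 100 per group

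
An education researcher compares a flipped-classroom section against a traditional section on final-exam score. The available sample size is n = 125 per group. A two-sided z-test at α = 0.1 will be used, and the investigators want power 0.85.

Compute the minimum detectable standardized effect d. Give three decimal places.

d ≈ 0.339

Required noncentrality: δ = z_{0.05} + z_{0.15} = 1.645 + 1.036 = 2.681.
(Lower-tail contribution to power is negligible for δ > 0.)
δ = d·√(n/2) ⇒ d = δ/√(n/2) = 2.681/√(125/2) = 0.3392.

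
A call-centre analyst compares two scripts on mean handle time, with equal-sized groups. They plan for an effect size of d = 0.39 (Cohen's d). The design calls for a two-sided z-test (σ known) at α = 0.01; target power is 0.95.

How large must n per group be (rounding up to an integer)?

n = 235 per group

For power 0.95 need Φ(δ − z_{0.005}) = 0.95, so δ = z_{0.005} + z_{0.05} = 2.576 + 1.645 = 4.221.
(The Φ(−δ − z_{α/2}) term is vanishingly small for δ > 0 and is dropped in the standard sample-size formula.)
δ = d·√(n/2) ⇒ n = 2(δ/d)² = 2 × (4.221 / 0.39)² = 234.24.
Round up to the next whole unit.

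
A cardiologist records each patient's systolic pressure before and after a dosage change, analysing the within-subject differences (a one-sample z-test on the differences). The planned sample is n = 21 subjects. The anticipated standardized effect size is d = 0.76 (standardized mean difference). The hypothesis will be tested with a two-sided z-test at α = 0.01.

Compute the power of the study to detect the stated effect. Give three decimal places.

Noncentrality parameter: δ = d·√n = 0.76 × √21 = 3.4828
Critical value for a two-sided test at α = 0.01: z_{α/2} = 2.576.
Power = Φ(δ − 2.576) + Φ(−δ − 2.576) = Φ(0.907) + Φ(-6.059) = 0.8178 + 0.0000 = 0.8178.

Power ≈ 0.818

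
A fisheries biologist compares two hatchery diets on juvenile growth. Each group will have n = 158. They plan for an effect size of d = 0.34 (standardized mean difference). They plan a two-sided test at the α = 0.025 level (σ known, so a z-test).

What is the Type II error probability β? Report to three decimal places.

β ≈ 0.218

Noncentrality parameter: δ = d·√(n/2) = 0.34 × √(158/2) = 3.0220
Two-sided α = 0.025 → critical value z_{0.0125} = 2.241.
Power = Φ(δ − 2.241) + Φ(−δ − 2.241) = Φ(0.781) + Φ(-5.263) = 0.7825 + 0.0000 = 0.7825.
Type II error: β = 1 − power = 1 − 0.7825 = 0.2175.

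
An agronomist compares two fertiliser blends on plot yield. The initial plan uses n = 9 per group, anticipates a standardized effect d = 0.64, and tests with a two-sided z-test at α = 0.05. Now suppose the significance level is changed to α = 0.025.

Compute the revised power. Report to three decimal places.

Power ≈ 0.189

δ = d·√(n/2) = 0.64 × √(9/2) = 1.3576 (unchanged). New critical value: z_{0.0125} = 2.241.
Revised power = Φ(δ − 2.241) + Φ(−δ − 2.241) = Φ(-0.884) + Φ(-3.599) = 0.1884 + 0.0002 = 0.1886.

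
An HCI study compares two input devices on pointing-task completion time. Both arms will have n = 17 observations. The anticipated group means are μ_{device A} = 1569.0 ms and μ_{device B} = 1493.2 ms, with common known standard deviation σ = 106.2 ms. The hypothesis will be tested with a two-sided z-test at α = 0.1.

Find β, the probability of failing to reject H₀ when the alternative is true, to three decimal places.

β ≈ 0.331

Standardized effect: d = |μ_{device A} − μ_{device B}| / σ = |1569.0 − 1493.2| / 106.2 = 0.7137
Noncentrality parameter: δ = d·√(n/2) = 0.7137 × √(17/2) = 2.0809
Two-sided α = 0.1 → critical value z_{0.05} = 1.645.
Power = Φ(δ − 1.645) + Φ(−δ − 1.645) = Φ(0.436) + Φ(-3.726) = 0.6686 + 0.0001 = 0.6687.
Type II error: β = 1 − power = 1 − 0.6687 = 0.3313.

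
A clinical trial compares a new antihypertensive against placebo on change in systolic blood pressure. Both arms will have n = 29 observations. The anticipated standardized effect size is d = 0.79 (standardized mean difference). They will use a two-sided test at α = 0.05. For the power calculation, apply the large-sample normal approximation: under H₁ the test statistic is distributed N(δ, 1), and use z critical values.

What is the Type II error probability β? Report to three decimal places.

β ≈ 0.147

Noncentrality parameter: δ = d·√(n/2) = 0.79 × √(29/2) = 3.0082
Two-sided α = 0.05 → critical value z_{0.025} = 1.960.
Power = Φ(δ − 1.960) + Φ(−δ − 1.960) = Φ(1.048) + Φ(-4.968) = 0.8527 + 0.0000 = 0.8527.
Type II error: β = 1 − power = 1 − 0.8527 = 0.1473.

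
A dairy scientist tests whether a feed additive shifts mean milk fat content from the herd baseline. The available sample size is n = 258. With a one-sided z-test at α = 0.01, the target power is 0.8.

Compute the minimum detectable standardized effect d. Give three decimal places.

d ≈ 0.197

Required noncentrality: δ = z_{0.01} + z_{0.20} = 2.326 + 0.842 = 3.168.
δ = d·√n ⇒ d = δ/√n = 3.168/√258 = 0.1972.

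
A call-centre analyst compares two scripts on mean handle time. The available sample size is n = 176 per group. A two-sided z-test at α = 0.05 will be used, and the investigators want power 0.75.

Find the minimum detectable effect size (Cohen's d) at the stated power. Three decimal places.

Need Φ(δ − 1.960) = 0.75, so δ = 1.960 + 0.674 = 2.634.
(The second rejection-region term Φ(−δ − z_{α/2}) is negligible and dropped.)
δ = d·√(n/2) ⇒ d = δ/√(n/2) = 2.634/√(176/2) = 0.2808.

d ≈ 0.281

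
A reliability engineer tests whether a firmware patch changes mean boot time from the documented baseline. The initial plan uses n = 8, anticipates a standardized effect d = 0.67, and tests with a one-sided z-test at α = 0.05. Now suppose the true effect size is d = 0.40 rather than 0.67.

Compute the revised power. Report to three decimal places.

With d = 0.40: δ = d·√n = 0.40 × √8 = 1.1314. Critical value z_{0.05} = 1.645.
Revised power = P(Z > 1.645 − δ) = Φ(-0.513) = 0.3038.

Power ≈ 0.304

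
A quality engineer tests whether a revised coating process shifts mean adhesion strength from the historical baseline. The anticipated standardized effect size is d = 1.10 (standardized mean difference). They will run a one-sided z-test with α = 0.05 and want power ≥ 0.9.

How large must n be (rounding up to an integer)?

For power 0.9 need Φ(δ − z_{0.05}) = 0.9, so δ = z_{0.05} + z_{0.10} = 1.645 + 1.282 = 2.926.
δ = d·√n ⇒ n = (δ/d)² = (2.926 / 1.10)² = 7.08.
Round up to the next whole unit.

n = 8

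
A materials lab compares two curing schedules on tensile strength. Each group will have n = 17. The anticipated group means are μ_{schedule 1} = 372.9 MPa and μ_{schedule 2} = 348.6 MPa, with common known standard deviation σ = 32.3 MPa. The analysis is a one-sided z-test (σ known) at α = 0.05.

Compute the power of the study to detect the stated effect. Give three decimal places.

Power ≈ 0.708

Standardized effect: d = |μ_{schedule 1} − μ_{schedule 2}| / σ = |372.9 − 348.6| / 32.3 = 0.7523
Noncentrality parameter: δ = d·√(n/2) = 0.7523 × √(17/2) = 2.1934
Critical value for a one-sided test at α = 0.05: z_α = 1.645.
Power = P(Z > 1.645 − δ) = Φ(0.549) = 0.7083.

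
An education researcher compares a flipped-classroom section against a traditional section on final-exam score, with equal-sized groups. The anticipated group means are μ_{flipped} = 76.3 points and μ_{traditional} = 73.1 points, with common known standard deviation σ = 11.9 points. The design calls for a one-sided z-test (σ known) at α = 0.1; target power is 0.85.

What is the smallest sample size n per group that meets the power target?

n = 149 per group

Standardized effect: d = |μ_{flipped} − μ_{traditional}| / σ = |76.3 − 73.1| / 11.9 = 0.2689
For power 0.85 need Φ(δ − z_{0.1}) = 0.85, so δ = z_{0.1} + z_{0.15} = 1.282 + 1.036 = 2.318.
δ = d·√(n/2) ⇒ n = 2(δ/d)² = 2 × (2.318 / 0.2689)² = 148.61.
Rounding up, n = 149 per group.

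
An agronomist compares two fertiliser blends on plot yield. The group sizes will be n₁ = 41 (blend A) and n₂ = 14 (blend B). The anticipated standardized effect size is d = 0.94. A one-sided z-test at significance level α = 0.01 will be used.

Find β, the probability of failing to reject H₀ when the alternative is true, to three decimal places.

β ≈ 0.239

Noncentrality parameter: δ = d / √(1/n₁ + 1/n₂) = 0.94 / √(1/41 + 1/14) = 3.0367
Critical value for a one-sided test at α = 0.01: z_α = 2.326.
Power = P(Z > 2.326 − δ) = Φ(0.710) = 0.7613.
Type II error: β = 1 − power = 1 − 0.7613 = 0.2387.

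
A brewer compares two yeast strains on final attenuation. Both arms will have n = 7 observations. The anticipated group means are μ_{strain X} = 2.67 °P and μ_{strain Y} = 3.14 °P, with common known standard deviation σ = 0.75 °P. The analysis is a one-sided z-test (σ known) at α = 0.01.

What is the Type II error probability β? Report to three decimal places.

β ≈ 0.876

Standardized effect: d = |μ_{strain X} − μ_{strain Y}| / σ = |2.67 − 3.14| / 0.75 = 0.6267
Noncentrality parameter: δ = d·√(n/2) = 0.6267 × √(7/2) = 1.1724
Critical value for a one-sided test at α = 0.01: z_α = 2.326.
Power = Φ(δ − 2.326) = Φ(-1.154) = 0.1243.
Type II error: β = 1 − power = 1 − 0.1243 = 0.8757.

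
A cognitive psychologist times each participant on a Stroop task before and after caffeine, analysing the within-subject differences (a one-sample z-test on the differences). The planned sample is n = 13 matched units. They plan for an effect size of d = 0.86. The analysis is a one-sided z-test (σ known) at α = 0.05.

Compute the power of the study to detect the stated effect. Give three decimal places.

Power ≈ 0.927

Noncentrality parameter: δ = d·√n = 0.86 × √13 = 3.1008
Critical value for a one-sided test at α = 0.05: z_α = 1.645.
Power = P(Z > 1.645 − δ) = Φ(1.456) = 0.9273.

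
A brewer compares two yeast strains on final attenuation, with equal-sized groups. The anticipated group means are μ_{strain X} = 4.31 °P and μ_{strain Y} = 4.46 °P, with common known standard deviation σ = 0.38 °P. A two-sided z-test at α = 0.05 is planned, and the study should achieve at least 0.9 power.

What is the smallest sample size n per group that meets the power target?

n = 135 per group

Standardized effect: d = |μ_{strain X} − μ_{strain Y}| / σ = |4.31 − 4.46| / 0.38 = 0.3947
For power 0.9 need Φ(δ − z_{0.025}) = 0.9, so δ = z_{0.025} + z_{0.10} = 1.960 + 1.282 = 3.242.
(For δ > 0 the lower-tail rejection region contributes negligibly to power, so the one-term inversion is standard.)
δ = d·√(n/2) ⇒ n = 2(δ/d)² = 2 × (3.242 / 0.3947)² = 134.87.
Round up to the next whole unit.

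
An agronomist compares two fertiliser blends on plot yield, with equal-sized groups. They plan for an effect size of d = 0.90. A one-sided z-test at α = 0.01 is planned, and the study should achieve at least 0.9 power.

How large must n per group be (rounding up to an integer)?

For power 0.9 need Φ(δ − z_{0.01}) = 0.9, so δ = z_{0.01} + z_{0.10} = 2.326 + 1.282 = 3.608.
δ = d·√(n/2) ⇒ n = 2(δ/d)² = 2 × (3.608 / 0.90)² = 32.14.
Rounding up, n = 33 per group.

n = 33 per group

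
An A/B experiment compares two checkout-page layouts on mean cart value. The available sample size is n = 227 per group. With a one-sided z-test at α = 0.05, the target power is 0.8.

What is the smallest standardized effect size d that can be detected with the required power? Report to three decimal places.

Required noncentrality: δ = z_{0.05} + z_{0.20} = 1.645 + 0.842 = 2.486.
δ = d·√(n/2) ⇒ d = δ/√(n/2) = 2.486/√(227/2) = 0.2334.

d ≈ 0.233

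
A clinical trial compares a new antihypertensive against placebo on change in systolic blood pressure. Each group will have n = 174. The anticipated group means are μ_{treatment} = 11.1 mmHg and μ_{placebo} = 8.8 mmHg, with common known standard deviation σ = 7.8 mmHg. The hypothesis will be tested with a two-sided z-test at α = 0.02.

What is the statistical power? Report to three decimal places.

Standardized effect: d = |μ_{treatment} − μ_{placebo}| / σ = |11.1 − 8.8| / 7.8 = 0.2949
Noncentrality parameter: δ = d·√(n/2) = 0.2949 × √(174/2) = 2.7504
Two-sided α = 0.02 → critical value z_{0.01} = 2.326.
Power = Φ(δ − 2.326) + Φ(−δ − 2.326) = Φ(0.424) + Φ(-5.077) = 0.6642 + 0.0000 = 0.6642.

Power ≈ 0.664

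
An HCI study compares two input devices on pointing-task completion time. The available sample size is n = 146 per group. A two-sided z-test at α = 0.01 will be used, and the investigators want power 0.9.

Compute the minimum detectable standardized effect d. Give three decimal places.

Need Φ(δ − 2.576) = 0.9, so δ = 2.576 + 1.282 = 3.857.
(Lower-tail contribution to power is negligible for δ > 0.)
δ = d·√(n/2) ⇒ d = δ/√(n/2) = 3.857/√(146/2) = 0.4515.

d ≈ 0.451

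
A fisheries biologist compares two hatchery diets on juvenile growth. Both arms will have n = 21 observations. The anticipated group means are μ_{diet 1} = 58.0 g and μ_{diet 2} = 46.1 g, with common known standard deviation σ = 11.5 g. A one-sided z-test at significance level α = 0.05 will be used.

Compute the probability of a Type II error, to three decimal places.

β ≈ 0.044

Standardized effect: d = |μ_{diet 1} − μ_{diet 2}| / σ = |58.0 − 46.1| / 11.5 = 1.0348
Noncentrality parameter: δ = d·√(n/2) = 1.0348 × √(21/2) = 3.3531
Critical value for a one-sided test at α = 0.05: z_α = 1.645.
Power = P(Z > 1.645 − δ) = Φ(1.708) = 0.9562.
Type II error: β = 1 − power = 1 − 0.9562 = 0.0438.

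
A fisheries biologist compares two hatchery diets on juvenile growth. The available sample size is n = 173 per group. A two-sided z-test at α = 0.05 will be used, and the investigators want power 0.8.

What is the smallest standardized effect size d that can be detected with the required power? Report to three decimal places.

Required noncentrality: δ = z_{0.025} + z_{0.20} = 1.960 + 0.842 = 2.802.
(Lower-tail contribution to power is negligible for δ > 0.)
δ = d·√(n/2) ⇒ d = δ/√(n/2) = 2.802/√(173/2) = 0.3012.

d ≈ 0.301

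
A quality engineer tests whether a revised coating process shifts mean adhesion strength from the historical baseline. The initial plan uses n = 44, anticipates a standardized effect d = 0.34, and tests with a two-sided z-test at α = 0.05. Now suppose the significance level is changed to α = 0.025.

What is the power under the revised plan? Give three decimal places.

δ = d·√n = 0.34 × √44 = 2.2553 (unchanged). New critical value: z_{0.0125} = 2.241.
Revised power = Φ(δ − 2.241) + Φ(−δ − 2.241) = Φ(0.014) + Φ(-4.497) = 0.5055 + 0.0000 = 0.5055.

Power ≈ 0.506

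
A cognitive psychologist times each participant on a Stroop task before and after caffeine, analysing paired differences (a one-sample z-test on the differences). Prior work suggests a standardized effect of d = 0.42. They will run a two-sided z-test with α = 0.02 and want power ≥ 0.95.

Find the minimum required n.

For power 0.95 need Φ(δ − z_{0.01}) = 0.95, so δ = z_{0.01} + z_{0.05} = 2.326 + 1.645 = 3.971.
(The Φ(−δ − z_{α/2}) term is vanishingly small for δ > 0 and is dropped in the standard sample-size formula.)
δ = d·√n ⇒ n = (δ/d)² = (3.971 / 0.42)² = 89.40.
Round up to the next whole unit.

n = 90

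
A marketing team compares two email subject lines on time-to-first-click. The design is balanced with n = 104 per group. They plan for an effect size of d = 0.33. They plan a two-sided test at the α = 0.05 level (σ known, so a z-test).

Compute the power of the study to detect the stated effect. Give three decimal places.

Power ≈ 0.663

Noncentrality parameter: δ = d·√(n/2) = 0.33 × √(104/2) = 2.3797
Two-sided α = 0.05 → critical value z_{0.025} = 1.960.
Power = Φ(δ − 1.960) + Φ(−δ − 1.960) = Φ(0.420) + Φ(-4.340) = 0.6626 + 0.0000 = 0.6627.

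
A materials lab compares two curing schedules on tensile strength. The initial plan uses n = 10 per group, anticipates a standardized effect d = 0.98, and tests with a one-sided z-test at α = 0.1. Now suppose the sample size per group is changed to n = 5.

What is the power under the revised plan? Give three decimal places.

With n = 5 per group: δ = d·√(n/2) = 0.98 × √(5/2) = 1.5495. Critical value z_{0.1} = 1.282.
Revised power = P(Z > 1.282 − δ) = Φ(0.268) = 0.6056.

Power ≈ 0.606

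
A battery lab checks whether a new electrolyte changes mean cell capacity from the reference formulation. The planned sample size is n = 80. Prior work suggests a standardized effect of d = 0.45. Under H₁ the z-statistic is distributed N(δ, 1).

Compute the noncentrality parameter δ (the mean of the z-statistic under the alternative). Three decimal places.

δ ≈ 4.025

δ = d·√n = 0.45 × √80 = 4.0249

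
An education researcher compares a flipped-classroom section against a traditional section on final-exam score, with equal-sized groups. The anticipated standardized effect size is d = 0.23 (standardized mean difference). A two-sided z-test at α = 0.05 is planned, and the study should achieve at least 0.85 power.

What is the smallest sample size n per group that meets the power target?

n = 340 per group

Set Φ(δ − 1.960) = 0.85; then δ − 1.960 = Φ⁻¹(0.85) = 1.036, giving δ = 2.996.
(Ignoring the negligible lower-tail rejection probability gives the usual closed-form inversion.)
δ = d·√(n/2) ⇒ n = 2(δ/d)² = 2 × (2.996 / 0.23)² = 339.45.
Rounding up, n = 340 per group.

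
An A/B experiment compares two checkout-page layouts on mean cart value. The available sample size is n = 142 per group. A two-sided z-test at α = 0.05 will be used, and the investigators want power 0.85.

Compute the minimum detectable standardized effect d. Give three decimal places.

d ≈ 0.356

Need Φ(δ − 1.960) = 0.85, so δ = 1.960 + 1.036 = 2.996.
(The second rejection-region term Φ(−δ − z_{α/2}) is negligible and dropped.)
δ = d·√(n/2) ⇒ d = δ/√(n/2) = 2.996/√(142/2) = 0.3556.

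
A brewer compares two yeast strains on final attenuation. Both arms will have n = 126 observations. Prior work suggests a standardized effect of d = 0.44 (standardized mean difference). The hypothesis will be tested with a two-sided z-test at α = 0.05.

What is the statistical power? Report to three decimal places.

Power ≈ 0.937

Noncentrality parameter: δ = d·√(n/2) = 0.44 × √(126/2) = 3.4924
Critical value for a two-sided test at α = 0.05: z_{α/2} = 1.960.
Power = Φ(δ − 1.960) + Φ(−δ − 1.960) = Φ(1.532) + Φ(-5.452) = 0.9373 + 0.0000 = 0.9373.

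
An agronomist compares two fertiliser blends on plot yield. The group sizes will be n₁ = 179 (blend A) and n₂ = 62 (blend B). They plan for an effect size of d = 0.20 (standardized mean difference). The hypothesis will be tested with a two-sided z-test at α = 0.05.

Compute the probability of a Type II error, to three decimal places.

β ≈ 0.726

Noncentrality parameter: δ = d / √(1/n₁ + 1/n₂) = 0.20 / √(1/179 + 1/62) = 1.3572
Critical value for a two-sided test at α = 0.05: z_{α/2} = 1.960.
Power = Φ(δ − 1.960) + Φ(−δ − 1.960) = Φ(-0.603) + Φ(-3.317) = 0.2733 + 0.0005 = 0.2738.
Type II error: β = 1 − power = 1 − 0.2738 = 0.7262.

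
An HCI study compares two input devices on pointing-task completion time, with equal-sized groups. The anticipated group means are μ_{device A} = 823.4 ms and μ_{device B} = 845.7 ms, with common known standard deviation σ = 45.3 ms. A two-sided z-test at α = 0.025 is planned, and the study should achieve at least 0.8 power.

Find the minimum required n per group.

n = 79 per group

Standardized effect: d = |μ_{device A} − μ_{device B}| / σ = |823.4 − 845.7| / 45.3 = 0.4923
For power 0.8 need Φ(δ − z_{0.0125}) = 0.8, so δ = z_{0.0125} + z_{0.20} = 2.241 + 0.842 = 3.083.
(For δ > 0 the lower-tail rejection region contributes negligibly to power, so the one-term inversion is standard.)
δ = d·√(n/2) ⇒ n = 2(δ/d)² = 2 × (3.083 / 0.4923)² = 78.45.
Rounding up, n = 79 per group.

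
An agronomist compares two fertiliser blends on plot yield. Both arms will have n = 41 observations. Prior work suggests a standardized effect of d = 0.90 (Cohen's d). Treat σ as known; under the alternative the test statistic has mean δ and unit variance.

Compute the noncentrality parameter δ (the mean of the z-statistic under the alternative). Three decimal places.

The noncentrality parameter scales effect size by the design's sample-size factor: δ = d·√(n/2) = 0.90 × √(41/2) = 4.0749

δ ≈ 4.075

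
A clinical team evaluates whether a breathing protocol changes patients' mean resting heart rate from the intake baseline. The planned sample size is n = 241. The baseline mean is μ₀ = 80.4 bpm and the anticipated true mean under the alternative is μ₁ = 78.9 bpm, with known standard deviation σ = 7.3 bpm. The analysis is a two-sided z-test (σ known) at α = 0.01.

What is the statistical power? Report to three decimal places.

Standardized effect: d = |μ₁ − μ₀| / σ = |78.9 − 80.4| / 7.3 = 0.2055
Noncentrality parameter: δ = d·√n = 0.2055 × √241 = 3.1899
Two-sided α = 0.01 → critical value z_{0.005} = 2.576.
Power = Φ(δ − 2.576) + Φ(−δ − 2.576) = Φ(0.614) + Φ(-5.766) = 0.7304 + 0.0000 = 0.7304.

Power ≈ 0.730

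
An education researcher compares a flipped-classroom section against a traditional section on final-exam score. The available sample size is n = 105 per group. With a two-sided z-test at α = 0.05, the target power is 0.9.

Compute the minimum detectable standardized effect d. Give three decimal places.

Need Φ(δ − 1.960) = 0.9, so δ = 1.960 + 1.282 = 3.242.
(The second rejection-region term Φ(−δ − z_{α/2}) is negligible and dropped.)
δ = d·√(n/2) ⇒ d = δ/√(n/2) = 3.242/√(105/2) = 0.4474.

d ≈ 0.447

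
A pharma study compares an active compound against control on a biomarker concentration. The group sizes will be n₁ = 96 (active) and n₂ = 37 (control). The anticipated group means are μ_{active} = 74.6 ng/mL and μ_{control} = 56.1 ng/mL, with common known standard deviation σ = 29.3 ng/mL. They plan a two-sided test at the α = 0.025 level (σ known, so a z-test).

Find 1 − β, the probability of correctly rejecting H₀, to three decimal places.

Standardized effect: d = |μ_{active} − μ_{control}| / σ = |74.6 − 56.1| / 29.3 = 0.6314
Noncentrality parameter: δ = d / √(1/n₁ + 1/n₂) = 0.6314 / √(1/96 + 1/37) = 3.2630
Two-sided α = 0.025 → critical value z_{0.0125} = 2.241.
Power = Φ(δ − 2.241) + Φ(−δ − 2.241) = Φ(1.022) + Φ(-5.504) = 0.8465 + 0.0000 = 0.8465.

Power ≈ 0.847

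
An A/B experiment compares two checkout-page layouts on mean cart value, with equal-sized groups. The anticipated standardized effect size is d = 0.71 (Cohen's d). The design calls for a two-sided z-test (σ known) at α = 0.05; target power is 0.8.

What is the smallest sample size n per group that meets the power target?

n = 32 per group

Set Φ(δ − 1.960) = 0.8; then δ − 1.960 = Φ⁻¹(0.8) = 0.842, giving δ = 2.802.
(For δ > 0 the lower-tail rejection region contributes negligibly to power, so the one-term inversion is standard.)
δ = d·√(n/2) ⇒ n = 2(δ/d)² = 2 × (2.802 / 0.71)² = 31.14.
Rounding up, n = 32 per group.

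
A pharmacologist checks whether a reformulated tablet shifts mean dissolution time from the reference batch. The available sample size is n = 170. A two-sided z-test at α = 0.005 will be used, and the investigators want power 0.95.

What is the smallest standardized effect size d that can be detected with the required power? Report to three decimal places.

d ≈ 0.341

Need Φ(δ − 2.807) = 0.95, so δ = 2.807 + 1.645 = 4.452.
(The second rejection-region term Φ(−δ − z_{α/2}) is negligible and dropped.)
δ = d·√n ⇒ d = δ/√n = 4.452/√170 = 0.3414.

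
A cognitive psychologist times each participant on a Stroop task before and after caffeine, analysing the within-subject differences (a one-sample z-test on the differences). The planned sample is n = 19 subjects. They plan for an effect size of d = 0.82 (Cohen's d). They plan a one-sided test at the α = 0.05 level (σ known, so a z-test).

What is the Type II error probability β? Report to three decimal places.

β ≈ 0.027

Noncentrality parameter: δ = d·√n = 0.82 × √19 = 3.5743
One-sided α = 0.05 → critical value z_{0.05} = 1.645.
Power = Φ(δ − 1.645) = Φ(1.929) = 0.9732.
Type II error: β = 1 − power = 1 − 0.9732 = 0.0268.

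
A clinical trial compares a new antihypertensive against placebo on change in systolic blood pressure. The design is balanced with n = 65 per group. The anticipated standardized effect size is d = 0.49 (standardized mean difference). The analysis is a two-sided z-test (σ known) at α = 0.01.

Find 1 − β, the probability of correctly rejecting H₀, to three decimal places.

Power ≈ 0.586

Noncentrality parameter: δ = d·√(n/2) = 0.49 × √(65/2) = 2.7934
Critical value for a two-sided test at α = 0.01: z_{α/2} = 2.576.
Power = Φ(δ − 2.576) + Φ(−δ − 2.576) = Φ(0.218) + Φ(-5.369) = 0.5861 + 0.0000 = 0.5861.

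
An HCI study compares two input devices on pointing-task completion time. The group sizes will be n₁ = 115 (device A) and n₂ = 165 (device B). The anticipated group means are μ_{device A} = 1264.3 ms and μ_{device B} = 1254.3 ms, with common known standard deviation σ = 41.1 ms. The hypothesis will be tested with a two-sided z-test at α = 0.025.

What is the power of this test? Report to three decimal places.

Standardized effect: d = |μ_{device A} − μ_{device B}| / σ = |1264.3 − 1254.3| / 41.1 = 0.2433
Noncentrality parameter: δ = d / √(1/n₁ + 1/n₂) = 0.2433 / √(1/115 + 1/165) = 2.0029
Critical value for a two-sided test at α = 0.025: z_{α/2} = 2.241.
Power = Φ(δ − 2.241) + Φ(−δ − 2.241) = Φ(-0.238) + Φ(-4.244) = 0.4058 + 0.0000 = 0.4058.

Power ≈ 0.406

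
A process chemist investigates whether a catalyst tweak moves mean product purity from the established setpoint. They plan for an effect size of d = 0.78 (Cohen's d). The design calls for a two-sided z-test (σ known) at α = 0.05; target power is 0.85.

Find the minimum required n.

n = 15

Set Φ(δ − 1.960) = 0.85; then δ − 1.960 = Φ⁻¹(0.85) = 1.036, giving δ = 2.996.
(Ignoring the negligible lower-tail rejection probability gives the usual closed-form inversion.)
δ = d·√n ⇒ n = (δ/d)² = (2.996 / 0.78)² = 14.76.
Round up to the next whole unit.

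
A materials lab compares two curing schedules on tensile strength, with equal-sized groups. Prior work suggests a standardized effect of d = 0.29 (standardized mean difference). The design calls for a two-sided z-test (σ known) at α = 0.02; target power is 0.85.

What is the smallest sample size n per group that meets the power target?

n = 269 per group

Set Φ(δ − 2.326) = 0.85; then δ − 2.326 = Φ⁻¹(0.85) = 1.036, giving δ = 3.363.
(Ignoring the negligible lower-tail rejection probability gives the usual closed-form inversion.)
δ = d·√(n/2) ⇒ n = 2(δ/d)² = 2 × (3.363 / 0.29)² = 268.93.
Round up to the next whole unit.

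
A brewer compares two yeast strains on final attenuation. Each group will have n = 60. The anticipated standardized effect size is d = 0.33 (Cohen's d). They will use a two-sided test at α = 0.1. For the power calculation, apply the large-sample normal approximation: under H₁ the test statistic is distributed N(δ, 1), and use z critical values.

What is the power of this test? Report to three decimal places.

Power ≈ 0.565

Noncentrality parameter: δ = d·√(n/2) = 0.33 × √(60/2) = 1.8075
Two-sided α = 0.1 → critical value z_{0.05} = 1.645.
Power = Φ(δ − 1.645) + Φ(−δ − 1.645) = Φ(0.163) + Φ(-3.452) = 0.5646 + 0.0003 = 0.5649.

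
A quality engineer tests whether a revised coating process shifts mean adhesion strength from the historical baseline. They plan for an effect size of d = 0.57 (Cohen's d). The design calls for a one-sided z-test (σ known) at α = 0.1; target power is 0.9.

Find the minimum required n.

n = 21

Set Φ(δ − 1.282) = 0.9; then δ − 1.282 = Φ⁻¹(0.9) = 1.282, giving δ = 2.563.
δ = d·√n ⇒ n = (δ/d)² = (2.563 / 0.57)² = 20.22.
Rounding up, n = 21.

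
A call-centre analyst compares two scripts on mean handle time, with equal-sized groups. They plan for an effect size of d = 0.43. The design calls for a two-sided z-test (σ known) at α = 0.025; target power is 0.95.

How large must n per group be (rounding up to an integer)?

Set Φ(δ − 2.241) = 0.95; then δ − 2.241 = Φ⁻¹(0.95) = 1.645, giving δ = 3.886.
(The Φ(−δ − z_{α/2}) term is vanishingly small for δ > 0 and is dropped in the standard sample-size formula.)
δ = d·√(n/2) ⇒ n = 2(δ/d)² = 2 × (3.886 / 0.43)² = 163.36.
Rounding up, n = 164 per group.

n = 164 per group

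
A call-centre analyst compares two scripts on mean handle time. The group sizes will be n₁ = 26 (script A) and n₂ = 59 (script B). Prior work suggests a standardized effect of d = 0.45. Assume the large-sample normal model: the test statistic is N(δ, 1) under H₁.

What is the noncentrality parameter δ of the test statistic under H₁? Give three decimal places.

δ ≈ 1.912

δ = d / √(1/n₁ + 1/n₂) = 0.45 / √(1/26 + 1/59) = 1.9117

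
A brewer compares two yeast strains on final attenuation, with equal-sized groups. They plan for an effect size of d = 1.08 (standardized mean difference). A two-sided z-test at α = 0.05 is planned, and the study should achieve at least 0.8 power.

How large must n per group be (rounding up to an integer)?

n = 14 per group

Set Φ(δ − 1.960) = 0.8; then δ − 1.960 = Φ⁻¹(0.8) = 0.842, giving δ = 2.802.
(For δ > 0 the lower-tail rejection region contributes negligibly to power, so the one-term inversion is standard.)
δ = d·√(n/2) ⇒ n = 2(δ/d)² = 2 × (2.802 / 1.08)² = 13.46.
Round up to the next whole unit.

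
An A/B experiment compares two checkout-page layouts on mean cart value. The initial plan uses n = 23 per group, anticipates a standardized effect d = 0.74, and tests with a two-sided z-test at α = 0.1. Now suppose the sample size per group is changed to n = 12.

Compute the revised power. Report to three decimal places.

Power ≈ 0.567

With n = 12 per group: δ = d·√(n/2) = 0.74 × √(12/2) = 1.8126. Critical value z_{0.05} = 1.645.
Revised power = Φ(δ − 1.645) + Φ(−δ − 1.645) = Φ(0.168) + Φ(-3.457) = 0.5666 + 0.0003 = 0.5669.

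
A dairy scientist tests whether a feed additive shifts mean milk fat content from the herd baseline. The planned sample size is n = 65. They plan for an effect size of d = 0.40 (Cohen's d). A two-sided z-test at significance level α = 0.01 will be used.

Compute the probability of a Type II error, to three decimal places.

β ≈ 0.258

Noncentrality parameter: δ = d·√n = 0.40 × √65 = 3.2249
Critical value for a two-sided test at α = 0.01: z_{α/2} = 2.576.
Power = Φ(δ − 2.576) + Φ(−δ − 2.576) = Φ(0.649) + Φ(-5.801) = 0.7419 + 0.0000 = 0.7419.
Type II error: β = 1 − power = 1 − 0.7419 = 0.2581.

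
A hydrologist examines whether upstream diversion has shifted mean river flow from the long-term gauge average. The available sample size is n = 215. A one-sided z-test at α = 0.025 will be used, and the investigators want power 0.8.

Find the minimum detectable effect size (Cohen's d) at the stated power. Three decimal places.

d ≈ 0.191

Need Φ(δ − 1.960) = 0.8, so δ = 1.960 + 0.842 = 2.802.
δ = d·√n ⇒ d = δ/√n = 2.802/√215 = 0.1911.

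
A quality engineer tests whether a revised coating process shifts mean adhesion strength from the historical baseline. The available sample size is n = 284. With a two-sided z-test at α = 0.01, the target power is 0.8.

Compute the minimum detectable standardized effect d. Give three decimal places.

d ≈ 0.203

Required noncentrality: δ = z_{0.005} + z_{0.20} = 2.576 + 0.842 = 3.417.
(The second rejection-region term Φ(−δ − z_{α/2}) is negligible and dropped.)
δ = d·√n ⇒ d = δ/√n = 3.417/√284 = 0.2028.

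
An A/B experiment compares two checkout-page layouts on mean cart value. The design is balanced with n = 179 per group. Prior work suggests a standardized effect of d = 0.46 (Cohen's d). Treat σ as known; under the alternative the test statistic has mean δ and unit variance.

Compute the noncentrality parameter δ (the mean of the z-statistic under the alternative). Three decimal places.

δ = d·√(n/2) = 0.46 × √(179/2) = 4.3518

δ ≈ 4.352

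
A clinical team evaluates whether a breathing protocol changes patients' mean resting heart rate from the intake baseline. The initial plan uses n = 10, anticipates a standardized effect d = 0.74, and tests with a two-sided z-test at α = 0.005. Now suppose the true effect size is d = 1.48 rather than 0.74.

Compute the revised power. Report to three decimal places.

Power ≈ 0.969

With d = 1.48: δ = d·√n = 1.48 × √10 = 4.6802. Critical value z_{0.0025} = 2.807.
Revised power = Φ(δ − 2.807) + Φ(−δ − 2.807) = Φ(1.873) + Φ(-7.487) = 0.9695 + 0.0000 = 0.9695.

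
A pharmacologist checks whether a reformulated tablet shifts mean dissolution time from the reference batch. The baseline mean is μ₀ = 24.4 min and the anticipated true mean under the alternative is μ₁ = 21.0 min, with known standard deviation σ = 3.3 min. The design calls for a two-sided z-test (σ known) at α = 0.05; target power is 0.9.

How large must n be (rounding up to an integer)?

n = 10

Standardized effect: d = |μ₁ − μ₀| / σ = |21.0 − 24.4| / 3.3 = 1.0303
For power 0.9 need Φ(δ − z_{0.025}) = 0.9, so δ = z_{0.025} + z_{0.10} = 1.960 + 1.282 = 3.242.
(Ignoring the negligible lower-tail rejection probability gives the usual closed-form inversion.)
δ = d·√n ⇒ n = (δ/d)² = (3.242 / 1.0303)² = 9.90.
Rounding up, n = 10.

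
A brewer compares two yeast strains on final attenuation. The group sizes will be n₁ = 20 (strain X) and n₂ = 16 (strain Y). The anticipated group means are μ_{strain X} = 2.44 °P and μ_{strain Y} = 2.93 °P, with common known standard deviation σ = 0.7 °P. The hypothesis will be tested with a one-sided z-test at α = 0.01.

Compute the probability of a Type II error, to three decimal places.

Standardized effect: d = |μ_{strain X} − μ_{strain Y}| / σ = |2.44 − 2.93| / 0.7 = 0.7000
Noncentrality parameter: δ = d / √(1/n₁ + 1/n₂) = 0.7000 / √(1/20 + 1/16) = 2.0870
One-sided α = 0.01 → critical value z_{0.01} = 2.326.
Power = Φ(δ − 2.326) = Φ(-0.239) = 0.4054.
Type II error: β = 1 − power = 1 − 0.4054 = 0.5946.

β ≈ 0.595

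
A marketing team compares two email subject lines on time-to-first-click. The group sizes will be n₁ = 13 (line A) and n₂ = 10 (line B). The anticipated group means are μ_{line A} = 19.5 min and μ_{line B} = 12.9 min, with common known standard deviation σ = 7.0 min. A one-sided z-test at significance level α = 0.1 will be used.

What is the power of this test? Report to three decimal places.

Standardized effect: d = |μ_{line A} − μ_{line B}| / σ = |19.5 − 12.9| / 7.0 = 0.9429
Noncentrality parameter: δ = d / √(1/n₁ + 1/n₂) = 0.9429 / √(1/13 + 1/10) = 2.2416
One-sided α = 0.1 → critical value z_{0.1} = 1.282.
Power = Φ(δ − 1.282) = Φ(0.960) = 0.8315.

Power ≈ 0.831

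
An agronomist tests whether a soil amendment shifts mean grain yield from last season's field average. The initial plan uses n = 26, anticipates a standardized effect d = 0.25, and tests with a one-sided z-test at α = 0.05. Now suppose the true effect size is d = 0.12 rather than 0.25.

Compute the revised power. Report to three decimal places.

Power ≈ 0.151

With d = 0.12: δ = d·√n = 0.12 × √26 = 0.6119. Critical value z_{0.05} = 1.645.
Revised power = P(Z > 1.645 − δ) = Φ(-1.033) = 0.1508.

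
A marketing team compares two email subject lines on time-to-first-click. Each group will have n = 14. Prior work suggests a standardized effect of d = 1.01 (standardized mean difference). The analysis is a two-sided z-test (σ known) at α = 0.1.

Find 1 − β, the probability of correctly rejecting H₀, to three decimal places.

Noncentrality parameter: δ = d·√(n/2) = 1.01 × √(14/2) = 2.6722
Critical value for a two-sided test at α = 0.1: z_{α/2} = 1.645.
Power = Φ(δ − 1.645) + Φ(−δ − 1.645) = Φ(1.027) + Φ(-4.317) = 0.8479 + 0.0000 = 0.8479.

Power ≈ 0.848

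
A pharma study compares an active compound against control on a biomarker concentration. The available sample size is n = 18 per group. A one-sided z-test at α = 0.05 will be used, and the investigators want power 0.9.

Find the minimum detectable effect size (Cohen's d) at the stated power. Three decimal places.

d ≈ 0.975

Need Φ(δ − 1.645) = 0.9, so δ = 1.645 + 1.282 = 2.926.
δ = d·√(n/2) ⇒ d = δ/√(n/2) = 2.926/√(18/2) = 0.9755.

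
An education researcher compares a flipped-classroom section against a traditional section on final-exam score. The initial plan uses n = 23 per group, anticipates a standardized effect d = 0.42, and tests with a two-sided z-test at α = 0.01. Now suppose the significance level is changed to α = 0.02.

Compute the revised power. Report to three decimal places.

δ = d·√(n/2) = 0.42 × √(23/2) = 1.4243 (unchanged). New critical value: z_{0.01} = 2.326.
Revised power = Φ(δ − 2.326) + Φ(−δ − 2.326) = Φ(-0.902) + Φ(-3.751) = 0.1835 + 0.0001 = 0.1836.

Power ≈ 0.184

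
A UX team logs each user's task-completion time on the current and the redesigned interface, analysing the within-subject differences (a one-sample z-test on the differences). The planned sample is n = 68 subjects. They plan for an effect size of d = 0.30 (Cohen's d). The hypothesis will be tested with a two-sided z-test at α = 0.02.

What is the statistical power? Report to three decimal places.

Power ≈ 0.559

Noncentrality parameter: δ = d·√n = 0.30 × √68 = 2.4739
Critical value for a two-sided test at α = 0.02: z_{α/2} = 2.326.
Power = Φ(δ − 2.326) + Φ(−δ − 2.326) = Φ(0.148) + Φ(-4.800) = 0.5586 + 0.0000 = 0.5586.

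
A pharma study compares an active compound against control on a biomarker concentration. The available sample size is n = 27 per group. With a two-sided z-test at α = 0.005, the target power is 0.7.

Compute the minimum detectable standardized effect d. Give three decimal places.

Need Φ(δ − 2.807) = 0.7, so δ = 2.807 + 0.524 = 3.331.
(Lower-tail contribution to power is negligible for δ > 0.)
δ = d·√(n/2) ⇒ d = δ/√(n/2) = 3.331/√(27/2) = 0.9067.

d ≈ 0.907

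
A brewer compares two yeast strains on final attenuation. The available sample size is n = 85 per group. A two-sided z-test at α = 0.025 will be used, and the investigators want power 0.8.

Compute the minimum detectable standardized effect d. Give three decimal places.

d ≈ 0.473

Need Φ(δ − 2.241) = 0.8, so δ = 2.241 + 0.842 = 3.083.
(Lower-tail contribution to power is negligible for δ > 0.)
δ = d·√(n/2) ⇒ d = δ/√(n/2) = 3.083/√(85/2) = 0.4729.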